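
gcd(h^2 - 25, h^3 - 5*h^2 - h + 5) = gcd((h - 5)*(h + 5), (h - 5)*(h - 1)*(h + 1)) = h - 5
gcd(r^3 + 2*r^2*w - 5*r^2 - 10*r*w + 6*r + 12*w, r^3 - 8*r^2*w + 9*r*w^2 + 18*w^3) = 1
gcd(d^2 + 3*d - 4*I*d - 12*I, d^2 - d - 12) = d + 3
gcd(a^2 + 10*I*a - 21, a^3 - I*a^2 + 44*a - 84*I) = a + 7*I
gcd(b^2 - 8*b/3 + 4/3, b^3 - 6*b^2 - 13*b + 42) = b - 2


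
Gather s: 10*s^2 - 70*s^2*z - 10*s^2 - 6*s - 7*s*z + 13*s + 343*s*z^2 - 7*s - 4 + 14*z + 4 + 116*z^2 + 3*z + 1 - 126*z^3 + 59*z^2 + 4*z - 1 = -70*s^2*z + s*(343*z^2 - 7*z) - 126*z^3 + 175*z^2 + 21*z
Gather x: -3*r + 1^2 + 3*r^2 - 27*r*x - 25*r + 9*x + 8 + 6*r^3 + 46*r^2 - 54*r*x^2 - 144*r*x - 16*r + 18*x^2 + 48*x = 6*r^3 + 49*r^2 - 44*r + x^2*(18 - 54*r) + x*(57 - 171*r) + 9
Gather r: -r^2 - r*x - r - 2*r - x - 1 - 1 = -r^2 + r*(-x - 3) - x - 2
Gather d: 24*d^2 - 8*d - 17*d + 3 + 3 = 24*d^2 - 25*d + 6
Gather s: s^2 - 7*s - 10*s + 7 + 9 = s^2 - 17*s + 16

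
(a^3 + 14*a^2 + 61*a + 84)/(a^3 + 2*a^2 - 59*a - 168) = (a + 4)/(a - 8)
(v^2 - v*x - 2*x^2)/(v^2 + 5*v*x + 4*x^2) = (v - 2*x)/(v + 4*x)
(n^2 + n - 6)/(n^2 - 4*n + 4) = (n + 3)/(n - 2)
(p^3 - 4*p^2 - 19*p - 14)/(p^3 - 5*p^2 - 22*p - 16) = (p - 7)/(p - 8)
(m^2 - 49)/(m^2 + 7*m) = (m - 7)/m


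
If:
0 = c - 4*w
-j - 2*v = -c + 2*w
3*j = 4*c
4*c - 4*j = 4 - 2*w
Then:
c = -24/5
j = -32/5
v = 2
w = -6/5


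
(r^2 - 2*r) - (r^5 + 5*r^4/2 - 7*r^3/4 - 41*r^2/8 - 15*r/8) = -r^5 - 5*r^4/2 + 7*r^3/4 + 49*r^2/8 - r/8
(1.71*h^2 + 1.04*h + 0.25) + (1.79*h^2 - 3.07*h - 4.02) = 3.5*h^2 - 2.03*h - 3.77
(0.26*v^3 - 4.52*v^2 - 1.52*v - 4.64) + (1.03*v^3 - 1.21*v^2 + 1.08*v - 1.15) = 1.29*v^3 - 5.73*v^2 - 0.44*v - 5.79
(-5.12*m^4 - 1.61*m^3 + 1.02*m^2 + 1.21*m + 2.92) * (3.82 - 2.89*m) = 14.7968*m^5 - 14.9055*m^4 - 9.098*m^3 + 0.3995*m^2 - 3.8166*m + 11.1544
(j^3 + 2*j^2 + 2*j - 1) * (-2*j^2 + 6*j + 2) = -2*j^5 + 2*j^4 + 10*j^3 + 18*j^2 - 2*j - 2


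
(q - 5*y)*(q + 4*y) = q^2 - q*y - 20*y^2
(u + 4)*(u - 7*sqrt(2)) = u^2 - 7*sqrt(2)*u + 4*u - 28*sqrt(2)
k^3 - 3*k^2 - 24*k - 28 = (k - 7)*(k + 2)^2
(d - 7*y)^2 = d^2 - 14*d*y + 49*y^2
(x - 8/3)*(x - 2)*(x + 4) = x^3 - 2*x^2/3 - 40*x/3 + 64/3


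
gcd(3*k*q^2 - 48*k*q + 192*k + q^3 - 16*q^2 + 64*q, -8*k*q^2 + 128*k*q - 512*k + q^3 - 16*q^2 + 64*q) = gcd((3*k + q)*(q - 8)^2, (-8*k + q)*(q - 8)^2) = q^2 - 16*q + 64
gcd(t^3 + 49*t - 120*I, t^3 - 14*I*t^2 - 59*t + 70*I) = t - 5*I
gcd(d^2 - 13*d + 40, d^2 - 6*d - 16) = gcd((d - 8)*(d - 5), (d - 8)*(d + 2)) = d - 8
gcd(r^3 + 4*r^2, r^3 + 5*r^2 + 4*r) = r^2 + 4*r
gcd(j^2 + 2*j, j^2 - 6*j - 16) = j + 2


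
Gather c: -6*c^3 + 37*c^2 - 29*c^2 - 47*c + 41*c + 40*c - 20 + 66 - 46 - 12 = -6*c^3 + 8*c^2 + 34*c - 12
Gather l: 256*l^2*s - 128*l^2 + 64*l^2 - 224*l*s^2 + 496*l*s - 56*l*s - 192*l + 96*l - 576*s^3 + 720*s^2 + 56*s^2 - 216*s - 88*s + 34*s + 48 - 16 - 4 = l^2*(256*s - 64) + l*(-224*s^2 + 440*s - 96) - 576*s^3 + 776*s^2 - 270*s + 28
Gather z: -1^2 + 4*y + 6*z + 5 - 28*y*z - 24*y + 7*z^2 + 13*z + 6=-20*y + 7*z^2 + z*(19 - 28*y) + 10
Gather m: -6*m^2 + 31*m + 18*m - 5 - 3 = -6*m^2 + 49*m - 8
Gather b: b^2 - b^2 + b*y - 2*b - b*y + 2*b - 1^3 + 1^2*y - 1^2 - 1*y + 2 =0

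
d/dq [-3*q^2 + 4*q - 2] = 4 - 6*q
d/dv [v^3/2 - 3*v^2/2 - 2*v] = 3*v^2/2 - 3*v - 2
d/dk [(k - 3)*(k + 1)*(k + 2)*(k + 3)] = 4*k^3 + 9*k^2 - 14*k - 27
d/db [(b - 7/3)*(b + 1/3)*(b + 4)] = 3*b^2 + 4*b - 79/9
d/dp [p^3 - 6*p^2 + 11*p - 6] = 3*p^2 - 12*p + 11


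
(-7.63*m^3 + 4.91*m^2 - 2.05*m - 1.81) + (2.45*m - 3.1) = -7.63*m^3 + 4.91*m^2 + 0.4*m - 4.91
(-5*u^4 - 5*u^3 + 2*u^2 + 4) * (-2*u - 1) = 10*u^5 + 15*u^4 + u^3 - 2*u^2 - 8*u - 4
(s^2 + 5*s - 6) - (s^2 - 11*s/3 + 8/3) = 26*s/3 - 26/3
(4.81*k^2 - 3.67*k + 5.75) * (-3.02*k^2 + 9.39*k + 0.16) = -14.5262*k^4 + 56.2493*k^3 - 51.0567*k^2 + 53.4053*k + 0.92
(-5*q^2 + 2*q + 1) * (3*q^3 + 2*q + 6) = -15*q^5 + 6*q^4 - 7*q^3 - 26*q^2 + 14*q + 6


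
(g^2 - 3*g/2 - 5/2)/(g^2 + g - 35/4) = 2*(g + 1)/(2*g + 7)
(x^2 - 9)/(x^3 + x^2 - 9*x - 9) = 1/(x + 1)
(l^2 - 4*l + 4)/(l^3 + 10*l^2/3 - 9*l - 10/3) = 3*(l - 2)/(3*l^2 + 16*l + 5)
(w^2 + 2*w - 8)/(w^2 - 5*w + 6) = (w + 4)/(w - 3)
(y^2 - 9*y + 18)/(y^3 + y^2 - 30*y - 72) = (y - 3)/(y^2 + 7*y + 12)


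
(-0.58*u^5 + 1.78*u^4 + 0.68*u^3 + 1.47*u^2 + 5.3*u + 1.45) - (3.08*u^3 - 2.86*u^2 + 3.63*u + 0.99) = -0.58*u^5 + 1.78*u^4 - 2.4*u^3 + 4.33*u^2 + 1.67*u + 0.46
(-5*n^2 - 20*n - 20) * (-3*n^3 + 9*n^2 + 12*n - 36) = 15*n^5 + 15*n^4 - 180*n^3 - 240*n^2 + 480*n + 720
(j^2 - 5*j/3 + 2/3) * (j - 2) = j^3 - 11*j^2/3 + 4*j - 4/3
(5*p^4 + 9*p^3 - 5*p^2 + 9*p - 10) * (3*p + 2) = 15*p^5 + 37*p^4 + 3*p^3 + 17*p^2 - 12*p - 20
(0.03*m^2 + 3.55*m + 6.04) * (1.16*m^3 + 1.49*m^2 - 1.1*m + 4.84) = 0.0348*m^5 + 4.1627*m^4 + 12.2629*m^3 + 5.2398*m^2 + 10.538*m + 29.2336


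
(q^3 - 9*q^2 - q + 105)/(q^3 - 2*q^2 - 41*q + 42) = (q^2 - 2*q - 15)/(q^2 + 5*q - 6)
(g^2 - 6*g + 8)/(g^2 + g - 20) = (g - 2)/(g + 5)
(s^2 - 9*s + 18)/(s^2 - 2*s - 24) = (s - 3)/(s + 4)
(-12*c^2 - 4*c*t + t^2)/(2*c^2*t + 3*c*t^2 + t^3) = (-6*c + t)/(t*(c + t))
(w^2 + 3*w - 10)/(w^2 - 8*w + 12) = (w + 5)/(w - 6)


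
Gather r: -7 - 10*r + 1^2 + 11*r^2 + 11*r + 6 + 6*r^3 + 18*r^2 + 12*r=6*r^3 + 29*r^2 + 13*r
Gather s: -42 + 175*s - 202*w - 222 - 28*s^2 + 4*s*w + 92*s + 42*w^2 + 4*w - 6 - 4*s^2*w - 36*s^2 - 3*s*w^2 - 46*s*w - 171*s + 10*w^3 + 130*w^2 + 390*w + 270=s^2*(-4*w - 64) + s*(-3*w^2 - 42*w + 96) + 10*w^3 + 172*w^2 + 192*w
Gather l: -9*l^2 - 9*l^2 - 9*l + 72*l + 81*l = -18*l^2 + 144*l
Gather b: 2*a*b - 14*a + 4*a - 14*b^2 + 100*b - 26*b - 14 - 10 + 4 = -10*a - 14*b^2 + b*(2*a + 74) - 20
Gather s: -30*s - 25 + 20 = -30*s - 5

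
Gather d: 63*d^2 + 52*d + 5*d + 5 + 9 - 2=63*d^2 + 57*d + 12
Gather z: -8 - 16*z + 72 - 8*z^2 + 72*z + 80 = -8*z^2 + 56*z + 144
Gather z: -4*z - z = -5*z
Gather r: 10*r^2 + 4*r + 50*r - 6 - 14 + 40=10*r^2 + 54*r + 20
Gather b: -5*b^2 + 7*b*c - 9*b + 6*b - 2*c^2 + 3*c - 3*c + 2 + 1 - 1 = -5*b^2 + b*(7*c - 3) - 2*c^2 + 2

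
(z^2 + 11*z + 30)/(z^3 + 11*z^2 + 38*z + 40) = (z + 6)/(z^2 + 6*z + 8)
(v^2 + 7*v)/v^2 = (v + 7)/v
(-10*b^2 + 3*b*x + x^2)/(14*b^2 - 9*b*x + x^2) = (5*b + x)/(-7*b + x)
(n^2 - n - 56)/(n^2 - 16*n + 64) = (n + 7)/(n - 8)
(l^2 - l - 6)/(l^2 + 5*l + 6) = (l - 3)/(l + 3)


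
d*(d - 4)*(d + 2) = d^3 - 2*d^2 - 8*d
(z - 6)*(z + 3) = z^2 - 3*z - 18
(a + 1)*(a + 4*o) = a^2 + 4*a*o + a + 4*o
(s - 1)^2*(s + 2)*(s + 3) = s^4 + 3*s^3 - 3*s^2 - 7*s + 6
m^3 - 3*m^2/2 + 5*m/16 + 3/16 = (m - 1)*(m - 3/4)*(m + 1/4)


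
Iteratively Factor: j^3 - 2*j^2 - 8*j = (j + 2)*(j^2 - 4*j) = (j - 4)*(j + 2)*(j)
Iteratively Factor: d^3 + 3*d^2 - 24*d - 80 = (d + 4)*(d^2 - d - 20) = (d + 4)^2*(d - 5)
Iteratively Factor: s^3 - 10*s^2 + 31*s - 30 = (s - 5)*(s^2 - 5*s + 6) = (s - 5)*(s - 2)*(s - 3)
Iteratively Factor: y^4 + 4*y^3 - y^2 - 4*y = (y + 4)*(y^3 - y) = (y - 1)*(y + 4)*(y^2 + y) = (y - 1)*(y + 1)*(y + 4)*(y)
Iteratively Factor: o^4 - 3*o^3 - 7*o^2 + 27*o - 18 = (o - 3)*(o^3 - 7*o + 6) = (o - 3)*(o + 3)*(o^2 - 3*o + 2) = (o - 3)*(o - 1)*(o + 3)*(o - 2)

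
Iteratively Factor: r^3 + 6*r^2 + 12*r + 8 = (r + 2)*(r^2 + 4*r + 4) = (r + 2)^2*(r + 2)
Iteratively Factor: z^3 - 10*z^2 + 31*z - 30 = (z - 5)*(z^2 - 5*z + 6) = (z - 5)*(z - 3)*(z - 2)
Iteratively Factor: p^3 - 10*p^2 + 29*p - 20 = (p - 1)*(p^2 - 9*p + 20) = (p - 4)*(p - 1)*(p - 5)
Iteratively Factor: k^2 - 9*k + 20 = (k - 4)*(k - 5)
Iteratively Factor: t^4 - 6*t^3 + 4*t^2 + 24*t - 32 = (t - 2)*(t^3 - 4*t^2 - 4*t + 16) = (t - 2)*(t + 2)*(t^2 - 6*t + 8) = (t - 2)^2*(t + 2)*(t - 4)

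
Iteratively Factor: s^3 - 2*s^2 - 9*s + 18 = (s + 3)*(s^2 - 5*s + 6) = (s - 2)*(s + 3)*(s - 3)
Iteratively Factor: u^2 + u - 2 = (u - 1)*(u + 2)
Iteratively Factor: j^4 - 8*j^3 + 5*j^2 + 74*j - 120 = (j - 2)*(j^3 - 6*j^2 - 7*j + 60) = (j - 4)*(j - 2)*(j^2 - 2*j - 15) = (j - 4)*(j - 2)*(j + 3)*(j - 5)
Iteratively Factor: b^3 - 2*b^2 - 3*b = (b - 3)*(b^2 + b) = (b - 3)*(b + 1)*(b)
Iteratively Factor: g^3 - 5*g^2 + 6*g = (g - 2)*(g^2 - 3*g) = g*(g - 2)*(g - 3)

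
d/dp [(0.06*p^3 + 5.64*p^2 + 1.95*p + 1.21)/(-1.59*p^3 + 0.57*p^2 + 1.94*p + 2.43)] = (9.0018*p^4 + 6.4338*p^3 + 16.0392*p^2 + 26.031*p + 2.3911)/(2.5281*p^6 - 1.8126*p^5 - 5.8443*p^4 - 5.5158*p^3 + 6.5338*p^2 + 9.4284*p + 5.9049)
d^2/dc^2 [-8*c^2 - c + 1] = -16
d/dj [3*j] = 3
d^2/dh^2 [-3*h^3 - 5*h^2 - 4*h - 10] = -18*h - 10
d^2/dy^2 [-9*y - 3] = 0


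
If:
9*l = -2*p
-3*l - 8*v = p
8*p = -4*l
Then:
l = 0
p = 0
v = 0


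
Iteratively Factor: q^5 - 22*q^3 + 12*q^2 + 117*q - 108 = (q + 3)*(q^4 - 3*q^3 - 13*q^2 + 51*q - 36) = (q - 3)*(q + 3)*(q^3 - 13*q + 12) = (q - 3)^2*(q + 3)*(q^2 + 3*q - 4) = (q - 3)^2*(q + 3)*(q + 4)*(q - 1)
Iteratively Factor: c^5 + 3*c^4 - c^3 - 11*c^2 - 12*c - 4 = (c + 1)*(c^4 + 2*c^3 - 3*c^2 - 8*c - 4) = (c + 1)^2*(c^3 + c^2 - 4*c - 4) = (c + 1)^3*(c^2 - 4) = (c - 2)*(c + 1)^3*(c + 2)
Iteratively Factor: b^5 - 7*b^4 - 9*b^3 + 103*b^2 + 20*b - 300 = (b + 2)*(b^4 - 9*b^3 + 9*b^2 + 85*b - 150) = (b + 2)*(b + 3)*(b^3 - 12*b^2 + 45*b - 50) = (b - 5)*(b + 2)*(b + 3)*(b^2 - 7*b + 10) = (b - 5)^2*(b + 2)*(b + 3)*(b - 2)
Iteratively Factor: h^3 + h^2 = (h)*(h^2 + h) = h^2*(h + 1)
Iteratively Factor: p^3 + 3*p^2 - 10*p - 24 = (p - 3)*(p^2 + 6*p + 8) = (p - 3)*(p + 4)*(p + 2)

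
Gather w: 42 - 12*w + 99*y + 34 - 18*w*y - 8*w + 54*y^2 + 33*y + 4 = w*(-18*y - 20) + 54*y^2 + 132*y + 80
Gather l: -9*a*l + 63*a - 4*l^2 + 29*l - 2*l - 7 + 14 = 63*a - 4*l^2 + l*(27 - 9*a) + 7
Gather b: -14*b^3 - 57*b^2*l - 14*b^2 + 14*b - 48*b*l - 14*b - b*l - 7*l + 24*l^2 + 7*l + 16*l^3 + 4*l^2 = -14*b^3 + b^2*(-57*l - 14) - 49*b*l + 16*l^3 + 28*l^2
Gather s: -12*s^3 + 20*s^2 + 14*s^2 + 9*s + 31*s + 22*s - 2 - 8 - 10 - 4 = -12*s^3 + 34*s^2 + 62*s - 24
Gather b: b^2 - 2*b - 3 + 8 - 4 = b^2 - 2*b + 1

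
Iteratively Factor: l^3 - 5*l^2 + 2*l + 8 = (l - 4)*(l^2 - l - 2) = (l - 4)*(l + 1)*(l - 2)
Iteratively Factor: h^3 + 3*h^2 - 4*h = (h + 4)*(h^2 - h) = (h - 1)*(h + 4)*(h)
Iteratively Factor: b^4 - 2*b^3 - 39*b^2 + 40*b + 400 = (b + 4)*(b^3 - 6*b^2 - 15*b + 100) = (b - 5)*(b + 4)*(b^2 - b - 20) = (b - 5)*(b + 4)^2*(b - 5)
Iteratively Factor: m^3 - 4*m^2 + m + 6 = (m + 1)*(m^2 - 5*m + 6) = (m - 2)*(m + 1)*(m - 3)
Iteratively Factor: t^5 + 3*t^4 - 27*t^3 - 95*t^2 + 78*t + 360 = (t - 5)*(t^4 + 8*t^3 + 13*t^2 - 30*t - 72) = (t - 5)*(t - 2)*(t^3 + 10*t^2 + 33*t + 36) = (t - 5)*(t - 2)*(t + 3)*(t^2 + 7*t + 12) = (t - 5)*(t - 2)*(t + 3)^2*(t + 4)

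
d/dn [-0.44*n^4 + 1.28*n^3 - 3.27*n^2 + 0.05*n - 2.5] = -1.76*n^3 + 3.84*n^2 - 6.54*n + 0.05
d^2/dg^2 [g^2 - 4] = 2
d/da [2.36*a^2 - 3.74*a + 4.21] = 4.72*a - 3.74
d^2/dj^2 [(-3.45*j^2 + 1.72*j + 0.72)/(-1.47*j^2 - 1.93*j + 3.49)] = (-27.009486*j^3 + 96.862122*j^2 - 65.200968*j + 48.120394)/(3.176523*j^6 + 12.511611*j^5 - 6.197814*j^4 - 52.219817*j^3 + 14.714538*j^2 + 70.522779*j - 42.508549)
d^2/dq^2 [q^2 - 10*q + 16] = 2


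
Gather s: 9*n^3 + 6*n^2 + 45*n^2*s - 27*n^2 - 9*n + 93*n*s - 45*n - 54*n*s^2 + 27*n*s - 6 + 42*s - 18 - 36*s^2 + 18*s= 9*n^3 - 21*n^2 - 54*n + s^2*(-54*n - 36) + s*(45*n^2 + 120*n + 60) - 24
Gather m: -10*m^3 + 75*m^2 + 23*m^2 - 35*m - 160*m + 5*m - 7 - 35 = -10*m^3 + 98*m^2 - 190*m - 42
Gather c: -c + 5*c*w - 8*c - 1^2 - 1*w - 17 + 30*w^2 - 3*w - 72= c*(5*w - 9) + 30*w^2 - 4*w - 90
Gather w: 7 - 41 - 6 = -40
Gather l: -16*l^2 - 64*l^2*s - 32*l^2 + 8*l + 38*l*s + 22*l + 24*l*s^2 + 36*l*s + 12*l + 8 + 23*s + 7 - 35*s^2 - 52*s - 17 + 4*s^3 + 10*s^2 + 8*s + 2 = l^2*(-64*s - 48) + l*(24*s^2 + 74*s + 42) + 4*s^3 - 25*s^2 - 21*s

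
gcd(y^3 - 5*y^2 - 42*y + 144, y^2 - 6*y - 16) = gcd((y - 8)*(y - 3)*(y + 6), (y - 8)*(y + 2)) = y - 8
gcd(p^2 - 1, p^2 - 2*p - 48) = 1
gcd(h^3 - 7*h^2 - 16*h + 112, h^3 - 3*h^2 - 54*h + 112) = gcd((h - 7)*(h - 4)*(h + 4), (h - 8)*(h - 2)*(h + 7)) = 1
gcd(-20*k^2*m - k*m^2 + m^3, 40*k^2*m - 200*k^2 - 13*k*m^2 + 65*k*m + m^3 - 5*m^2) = 5*k - m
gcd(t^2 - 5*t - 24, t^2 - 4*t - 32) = t - 8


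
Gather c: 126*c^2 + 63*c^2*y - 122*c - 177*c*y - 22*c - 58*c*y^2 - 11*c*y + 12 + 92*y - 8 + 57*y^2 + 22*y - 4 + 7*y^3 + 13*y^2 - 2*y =c^2*(63*y + 126) + c*(-58*y^2 - 188*y - 144) + 7*y^3 + 70*y^2 + 112*y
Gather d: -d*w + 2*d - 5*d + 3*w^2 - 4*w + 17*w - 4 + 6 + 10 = d*(-w - 3) + 3*w^2 + 13*w + 12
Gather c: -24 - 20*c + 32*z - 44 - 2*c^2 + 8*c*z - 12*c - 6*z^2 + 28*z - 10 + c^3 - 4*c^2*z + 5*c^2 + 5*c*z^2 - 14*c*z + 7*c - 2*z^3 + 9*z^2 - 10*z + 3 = c^3 + c^2*(3 - 4*z) + c*(5*z^2 - 6*z - 25) - 2*z^3 + 3*z^2 + 50*z - 75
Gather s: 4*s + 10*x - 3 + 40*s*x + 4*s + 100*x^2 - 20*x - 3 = s*(40*x + 8) + 100*x^2 - 10*x - 6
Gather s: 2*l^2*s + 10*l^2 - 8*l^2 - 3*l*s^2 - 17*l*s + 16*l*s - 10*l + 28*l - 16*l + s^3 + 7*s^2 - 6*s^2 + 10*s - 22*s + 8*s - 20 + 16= 2*l^2 + 2*l + s^3 + s^2*(1 - 3*l) + s*(2*l^2 - l - 4) - 4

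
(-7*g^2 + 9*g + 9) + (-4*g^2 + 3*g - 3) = -11*g^2 + 12*g + 6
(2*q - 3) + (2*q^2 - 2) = 2*q^2 + 2*q - 5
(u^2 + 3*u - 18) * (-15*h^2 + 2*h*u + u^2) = -15*h^2*u^2 - 45*h^2*u + 270*h^2 + 2*h*u^3 + 6*h*u^2 - 36*h*u + u^4 + 3*u^3 - 18*u^2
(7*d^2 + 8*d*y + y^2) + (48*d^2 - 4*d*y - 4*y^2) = 55*d^2 + 4*d*y - 3*y^2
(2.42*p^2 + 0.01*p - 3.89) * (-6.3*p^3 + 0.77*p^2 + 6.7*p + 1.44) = -15.246*p^5 + 1.8004*p^4 + 40.7287*p^3 + 0.5565*p^2 - 26.0486*p - 5.6016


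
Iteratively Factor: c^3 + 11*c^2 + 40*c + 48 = (c + 4)*(c^2 + 7*c + 12) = (c + 4)^2*(c + 3)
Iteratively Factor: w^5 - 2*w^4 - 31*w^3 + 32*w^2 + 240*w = (w + 3)*(w^4 - 5*w^3 - 16*w^2 + 80*w) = (w - 5)*(w + 3)*(w^3 - 16*w) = (w - 5)*(w - 4)*(w + 3)*(w^2 + 4*w) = (w - 5)*(w - 4)*(w + 3)*(w + 4)*(w)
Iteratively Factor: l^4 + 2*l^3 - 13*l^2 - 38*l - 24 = (l + 2)*(l^3 - 13*l - 12) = (l + 2)*(l + 3)*(l^2 - 3*l - 4) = (l - 4)*(l + 2)*(l + 3)*(l + 1)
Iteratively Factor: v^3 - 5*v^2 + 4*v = (v)*(v^2 - 5*v + 4) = v*(v - 4)*(v - 1)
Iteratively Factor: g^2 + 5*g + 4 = (g + 1)*(g + 4)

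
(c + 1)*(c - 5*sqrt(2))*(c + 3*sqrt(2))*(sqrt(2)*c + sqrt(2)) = sqrt(2)*c^4 - 4*c^3 + 2*sqrt(2)*c^3 - 29*sqrt(2)*c^2 - 8*c^2 - 60*sqrt(2)*c - 4*c - 30*sqrt(2)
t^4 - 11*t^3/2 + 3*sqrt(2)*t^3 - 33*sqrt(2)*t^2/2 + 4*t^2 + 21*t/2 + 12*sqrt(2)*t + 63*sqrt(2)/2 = (t - 7/2)*(t - 3)*(t + 1)*(t + 3*sqrt(2))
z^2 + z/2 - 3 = (z - 3/2)*(z + 2)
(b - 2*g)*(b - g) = b^2 - 3*b*g + 2*g^2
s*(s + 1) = s^2 + s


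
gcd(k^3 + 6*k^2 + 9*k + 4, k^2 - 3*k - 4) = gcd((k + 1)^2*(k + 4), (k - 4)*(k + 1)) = k + 1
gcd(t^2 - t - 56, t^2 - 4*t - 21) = 1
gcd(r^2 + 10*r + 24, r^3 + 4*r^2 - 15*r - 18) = r + 6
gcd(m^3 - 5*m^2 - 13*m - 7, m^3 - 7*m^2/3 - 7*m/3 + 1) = m + 1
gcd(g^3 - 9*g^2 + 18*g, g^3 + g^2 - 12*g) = g^2 - 3*g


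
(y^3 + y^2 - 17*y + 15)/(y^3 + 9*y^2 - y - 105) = (y - 1)/(y + 7)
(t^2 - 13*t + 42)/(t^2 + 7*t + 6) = (t^2 - 13*t + 42)/(t^2 + 7*t + 6)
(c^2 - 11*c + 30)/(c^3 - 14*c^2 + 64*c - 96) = (c - 5)/(c^2 - 8*c + 16)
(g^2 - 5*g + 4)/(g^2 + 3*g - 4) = (g - 4)/(g + 4)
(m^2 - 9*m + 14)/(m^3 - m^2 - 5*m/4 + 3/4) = 4*(m^2 - 9*m + 14)/(4*m^3 - 4*m^2 - 5*m + 3)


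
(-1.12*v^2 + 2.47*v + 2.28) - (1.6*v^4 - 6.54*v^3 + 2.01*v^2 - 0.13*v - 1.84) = -1.6*v^4 + 6.54*v^3 - 3.13*v^2 + 2.6*v + 4.12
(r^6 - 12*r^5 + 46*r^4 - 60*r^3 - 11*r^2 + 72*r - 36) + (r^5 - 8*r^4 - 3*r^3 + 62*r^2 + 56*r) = r^6 - 11*r^5 + 38*r^4 - 63*r^3 + 51*r^2 + 128*r - 36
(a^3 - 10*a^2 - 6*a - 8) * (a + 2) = a^4 - 8*a^3 - 26*a^2 - 20*a - 16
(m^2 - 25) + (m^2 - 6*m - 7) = 2*m^2 - 6*m - 32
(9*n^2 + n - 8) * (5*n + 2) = 45*n^3 + 23*n^2 - 38*n - 16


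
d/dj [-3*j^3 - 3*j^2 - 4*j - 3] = -9*j^2 - 6*j - 4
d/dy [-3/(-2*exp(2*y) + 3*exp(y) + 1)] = (9 - 12*exp(y))*exp(y)/(-2*exp(2*y) + 3*exp(y) + 1)^2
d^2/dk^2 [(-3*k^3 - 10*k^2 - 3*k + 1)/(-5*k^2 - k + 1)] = 2*(43*k^3 + 66*k^2 + 39*k + 7)/(125*k^6 + 75*k^5 - 60*k^4 - 29*k^3 + 12*k^2 + 3*k - 1)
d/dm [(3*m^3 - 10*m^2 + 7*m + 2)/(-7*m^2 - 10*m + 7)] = (-21*m^4 - 60*m^3 + 212*m^2 - 112*m + 69)/(49*m^4 + 140*m^3 + 2*m^2 - 140*m + 49)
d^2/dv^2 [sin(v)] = -sin(v)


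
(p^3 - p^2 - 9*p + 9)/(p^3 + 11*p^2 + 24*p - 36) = (p^2 - 9)/(p^2 + 12*p + 36)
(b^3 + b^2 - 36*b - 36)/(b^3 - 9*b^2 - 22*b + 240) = (b^2 + 7*b + 6)/(b^2 - 3*b - 40)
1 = 1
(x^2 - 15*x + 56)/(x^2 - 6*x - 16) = (x - 7)/(x + 2)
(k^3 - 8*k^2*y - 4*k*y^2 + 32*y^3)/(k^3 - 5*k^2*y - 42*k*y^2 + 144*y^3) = (-k^2 + 4*y^2)/(-k^2 - 3*k*y + 18*y^2)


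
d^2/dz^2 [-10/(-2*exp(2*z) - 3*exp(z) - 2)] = 10*(2*(4*exp(z) + 3)^2*exp(z) - (8*exp(z) + 3)*(2*exp(2*z) + 3*exp(z) + 2))*exp(z)/(2*exp(2*z) + 3*exp(z) + 2)^3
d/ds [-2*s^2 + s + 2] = 1 - 4*s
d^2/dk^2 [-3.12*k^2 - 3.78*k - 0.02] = -6.24000000000000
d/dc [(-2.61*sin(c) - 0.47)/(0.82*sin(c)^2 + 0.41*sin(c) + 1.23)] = 0.660982219578293*(2.1402*sin(c)^2 + 0.7708*sin(c) - 3.0176)*cos(c)/(0.666666666666667*sin(c)^2 + 0.333333333333333*sin(c) + 1.0)^2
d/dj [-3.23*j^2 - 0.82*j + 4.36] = -6.46*j - 0.82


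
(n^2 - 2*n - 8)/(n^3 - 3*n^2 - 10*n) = (n - 4)/(n*(n - 5))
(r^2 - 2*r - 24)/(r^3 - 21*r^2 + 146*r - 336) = (r + 4)/(r^2 - 15*r + 56)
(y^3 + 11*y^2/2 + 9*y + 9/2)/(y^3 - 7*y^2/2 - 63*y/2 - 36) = (y + 1)/(y - 8)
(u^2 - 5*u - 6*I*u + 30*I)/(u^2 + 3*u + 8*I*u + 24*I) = (u^2 - u*(5 + 6*I) + 30*I)/(u^2 + u*(3 + 8*I) + 24*I)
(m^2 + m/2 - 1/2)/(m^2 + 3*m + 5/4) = 2*(2*m^2 + m - 1)/(4*m^2 + 12*m + 5)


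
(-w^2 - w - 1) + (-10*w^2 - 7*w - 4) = -11*w^2 - 8*w - 5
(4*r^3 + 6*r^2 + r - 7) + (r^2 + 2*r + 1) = 4*r^3 + 7*r^2 + 3*r - 6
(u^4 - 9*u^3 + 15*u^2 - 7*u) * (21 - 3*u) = -3*u^5 + 48*u^4 - 234*u^3 + 336*u^2 - 147*u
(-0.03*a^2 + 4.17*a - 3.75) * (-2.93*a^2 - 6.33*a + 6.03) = 0.0879*a^4 - 12.0282*a^3 - 15.5895*a^2 + 48.8826*a - 22.6125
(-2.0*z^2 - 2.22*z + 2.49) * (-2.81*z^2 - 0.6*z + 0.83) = 5.62*z^4 + 7.4382*z^3 - 7.3249*z^2 - 3.3366*z + 2.0667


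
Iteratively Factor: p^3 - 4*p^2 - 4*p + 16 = (p + 2)*(p^2 - 6*p + 8) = (p - 2)*(p + 2)*(p - 4)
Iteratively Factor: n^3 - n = (n)*(n^2 - 1) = n*(n - 1)*(n + 1)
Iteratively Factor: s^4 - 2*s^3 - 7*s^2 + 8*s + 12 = (s - 3)*(s^3 + s^2 - 4*s - 4) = (s - 3)*(s + 2)*(s^2 - s - 2) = (s - 3)*(s + 1)*(s + 2)*(s - 2)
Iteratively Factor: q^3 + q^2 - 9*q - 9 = (q + 1)*(q^2 - 9) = (q + 1)*(q + 3)*(q - 3)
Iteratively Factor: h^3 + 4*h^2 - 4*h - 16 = (h - 2)*(h^2 + 6*h + 8) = (h - 2)*(h + 4)*(h + 2)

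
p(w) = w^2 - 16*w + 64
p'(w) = 2*w - 16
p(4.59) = 11.63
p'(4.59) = -6.82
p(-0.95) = 80.10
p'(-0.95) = -17.90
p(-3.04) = 121.88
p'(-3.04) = -22.08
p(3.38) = 21.34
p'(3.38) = -9.24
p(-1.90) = 98.01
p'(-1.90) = -19.80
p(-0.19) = 67.08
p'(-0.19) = -16.38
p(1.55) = 41.60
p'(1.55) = -12.90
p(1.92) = 36.97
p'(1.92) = -12.16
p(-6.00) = 196.00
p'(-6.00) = -28.00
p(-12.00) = 400.00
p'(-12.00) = -40.00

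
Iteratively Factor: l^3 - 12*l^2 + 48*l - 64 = (l - 4)*(l^2 - 8*l + 16) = (l - 4)^2*(l - 4)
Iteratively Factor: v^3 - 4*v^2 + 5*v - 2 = (v - 1)*(v^2 - 3*v + 2) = (v - 2)*(v - 1)*(v - 1)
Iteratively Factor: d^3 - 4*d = (d - 2)*(d^2 + 2*d) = d*(d - 2)*(d + 2)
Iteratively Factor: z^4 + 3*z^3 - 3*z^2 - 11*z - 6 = (z + 1)*(z^3 + 2*z^2 - 5*z - 6) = (z - 2)*(z + 1)*(z^2 + 4*z + 3) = (z - 2)*(z + 1)*(z + 3)*(z + 1)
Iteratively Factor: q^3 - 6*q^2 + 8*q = (q - 4)*(q^2 - 2*q) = q*(q - 4)*(q - 2)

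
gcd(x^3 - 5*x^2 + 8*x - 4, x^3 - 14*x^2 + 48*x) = 1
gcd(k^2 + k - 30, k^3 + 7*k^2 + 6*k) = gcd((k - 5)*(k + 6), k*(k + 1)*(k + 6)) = k + 6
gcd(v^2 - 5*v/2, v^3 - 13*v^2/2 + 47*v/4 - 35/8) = v - 5/2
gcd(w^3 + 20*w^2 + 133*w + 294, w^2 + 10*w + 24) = w + 6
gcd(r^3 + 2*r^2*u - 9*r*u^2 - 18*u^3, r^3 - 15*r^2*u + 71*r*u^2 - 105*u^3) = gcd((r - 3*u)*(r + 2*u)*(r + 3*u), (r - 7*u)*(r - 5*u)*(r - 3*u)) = r - 3*u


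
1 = 1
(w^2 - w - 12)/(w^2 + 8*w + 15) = (w - 4)/(w + 5)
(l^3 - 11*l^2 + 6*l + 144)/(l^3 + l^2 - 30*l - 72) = (l - 8)/(l + 4)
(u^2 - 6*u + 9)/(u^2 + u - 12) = (u - 3)/(u + 4)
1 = 1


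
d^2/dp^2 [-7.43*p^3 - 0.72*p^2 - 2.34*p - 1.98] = -44.58*p - 1.44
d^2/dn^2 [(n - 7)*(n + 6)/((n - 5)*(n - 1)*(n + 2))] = 2*(n^6 - 3*n^5 - 219*n^4 + 1223*n^3 - 954*n^2 - 2388*n - 3708)/(n^9 - 12*n^8 + 27*n^7 + 134*n^6 - 429*n^5 - 528*n^4 + 1637*n^3 + 270*n^2 - 2100*n + 1000)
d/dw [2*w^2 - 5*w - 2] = 4*w - 5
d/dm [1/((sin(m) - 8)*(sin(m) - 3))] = (11 - 2*sin(m))*cos(m)/((sin(m) - 8)^2*(sin(m) - 3)^2)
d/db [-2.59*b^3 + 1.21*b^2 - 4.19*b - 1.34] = -7.77*b^2 + 2.42*b - 4.19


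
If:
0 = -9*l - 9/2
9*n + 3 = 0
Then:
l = -1/2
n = -1/3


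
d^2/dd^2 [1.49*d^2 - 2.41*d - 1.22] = 2.98000000000000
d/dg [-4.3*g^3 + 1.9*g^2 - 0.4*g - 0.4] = -12.9*g^2 + 3.8*g - 0.4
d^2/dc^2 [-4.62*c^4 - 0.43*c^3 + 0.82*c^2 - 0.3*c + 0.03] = -55.44*c^2 - 2.58*c + 1.64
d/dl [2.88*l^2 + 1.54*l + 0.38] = 5.76*l + 1.54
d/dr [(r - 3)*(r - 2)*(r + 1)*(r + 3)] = 4*r^3 - 3*r^2 - 22*r + 9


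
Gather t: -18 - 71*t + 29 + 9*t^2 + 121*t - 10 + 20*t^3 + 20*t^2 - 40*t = 20*t^3 + 29*t^2 + 10*t + 1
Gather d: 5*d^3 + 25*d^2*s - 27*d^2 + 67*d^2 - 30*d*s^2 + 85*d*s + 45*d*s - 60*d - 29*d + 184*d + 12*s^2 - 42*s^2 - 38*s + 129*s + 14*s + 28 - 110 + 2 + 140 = 5*d^3 + d^2*(25*s + 40) + d*(-30*s^2 + 130*s + 95) - 30*s^2 + 105*s + 60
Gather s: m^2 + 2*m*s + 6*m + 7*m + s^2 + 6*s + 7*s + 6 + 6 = m^2 + 13*m + s^2 + s*(2*m + 13) + 12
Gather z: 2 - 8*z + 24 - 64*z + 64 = 90 - 72*z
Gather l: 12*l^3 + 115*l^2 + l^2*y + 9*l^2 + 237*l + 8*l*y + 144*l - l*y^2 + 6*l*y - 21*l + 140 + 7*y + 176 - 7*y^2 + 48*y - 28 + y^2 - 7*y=12*l^3 + l^2*(y + 124) + l*(-y^2 + 14*y + 360) - 6*y^2 + 48*y + 288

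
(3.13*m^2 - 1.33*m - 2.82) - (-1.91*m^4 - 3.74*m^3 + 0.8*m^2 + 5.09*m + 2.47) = 1.91*m^4 + 3.74*m^3 + 2.33*m^2 - 6.42*m - 5.29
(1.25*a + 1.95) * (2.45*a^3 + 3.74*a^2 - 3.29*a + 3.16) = 3.0625*a^4 + 9.4525*a^3 + 3.1805*a^2 - 2.4655*a + 6.162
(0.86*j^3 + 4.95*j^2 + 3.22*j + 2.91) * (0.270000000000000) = 0.2322*j^3 + 1.3365*j^2 + 0.8694*j + 0.7857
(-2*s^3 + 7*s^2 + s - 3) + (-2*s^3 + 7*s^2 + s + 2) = -4*s^3 + 14*s^2 + 2*s - 1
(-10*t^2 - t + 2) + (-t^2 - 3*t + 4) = -11*t^2 - 4*t + 6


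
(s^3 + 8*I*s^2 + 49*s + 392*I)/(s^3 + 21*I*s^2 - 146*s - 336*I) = (s - 7*I)/(s + 6*I)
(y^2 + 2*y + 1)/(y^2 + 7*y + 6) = (y + 1)/(y + 6)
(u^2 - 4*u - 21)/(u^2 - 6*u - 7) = (u + 3)/(u + 1)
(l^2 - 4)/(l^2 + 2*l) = (l - 2)/l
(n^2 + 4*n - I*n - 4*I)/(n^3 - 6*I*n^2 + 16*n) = (n^2 + n*(4 - I) - 4*I)/(n*(n^2 - 6*I*n + 16))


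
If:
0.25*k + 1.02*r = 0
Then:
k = -4.08*r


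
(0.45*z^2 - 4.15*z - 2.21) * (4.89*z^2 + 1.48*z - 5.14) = 2.2005*z^4 - 19.6275*z^3 - 19.2619*z^2 + 18.0602*z + 11.3594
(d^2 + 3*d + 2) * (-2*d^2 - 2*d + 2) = -2*d^4 - 8*d^3 - 8*d^2 + 2*d + 4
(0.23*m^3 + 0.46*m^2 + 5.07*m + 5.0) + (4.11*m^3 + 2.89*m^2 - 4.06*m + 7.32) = 4.34*m^3 + 3.35*m^2 + 1.01*m + 12.32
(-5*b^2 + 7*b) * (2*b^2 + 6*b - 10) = -10*b^4 - 16*b^3 + 92*b^2 - 70*b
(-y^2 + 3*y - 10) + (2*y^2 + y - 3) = y^2 + 4*y - 13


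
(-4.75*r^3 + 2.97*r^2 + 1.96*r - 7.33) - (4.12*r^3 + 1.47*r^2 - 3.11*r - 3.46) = -8.87*r^3 + 1.5*r^2 + 5.07*r - 3.87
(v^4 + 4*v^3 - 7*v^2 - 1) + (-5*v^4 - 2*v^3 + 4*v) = -4*v^4 + 2*v^3 - 7*v^2 + 4*v - 1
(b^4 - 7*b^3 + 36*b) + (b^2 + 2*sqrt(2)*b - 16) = b^4 - 7*b^3 + b^2 + 2*sqrt(2)*b + 36*b - 16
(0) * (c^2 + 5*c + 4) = 0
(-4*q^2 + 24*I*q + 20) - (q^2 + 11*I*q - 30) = -5*q^2 + 13*I*q + 50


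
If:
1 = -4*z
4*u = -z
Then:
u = 1/16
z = -1/4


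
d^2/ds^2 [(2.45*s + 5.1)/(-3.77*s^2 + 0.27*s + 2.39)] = ((2.45*s + 5.1)*(7.54*s - 0.27)*(15.08*s - 0.54) + (55.419*s + 37.131)*(-3.77*s^2 + 0.27*s + 2.39))/(-3.77*s^2 + 0.27*s + 2.39)^3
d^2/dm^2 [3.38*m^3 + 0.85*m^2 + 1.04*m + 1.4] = 20.28*m + 1.7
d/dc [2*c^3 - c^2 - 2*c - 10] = 6*c^2 - 2*c - 2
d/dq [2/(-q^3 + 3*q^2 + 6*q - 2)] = 6*(q^2 - 2*q - 2)/(q^3 - 3*q^2 - 6*q + 2)^2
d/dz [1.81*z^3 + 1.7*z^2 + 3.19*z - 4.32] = 5.43*z^2 + 3.4*z + 3.19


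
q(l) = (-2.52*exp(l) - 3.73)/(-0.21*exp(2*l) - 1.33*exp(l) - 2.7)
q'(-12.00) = 0.00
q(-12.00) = 1.38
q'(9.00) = 0.00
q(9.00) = 0.00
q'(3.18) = -0.34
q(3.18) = 0.41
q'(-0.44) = 0.03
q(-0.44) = 1.47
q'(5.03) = -0.07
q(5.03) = 0.08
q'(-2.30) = 0.02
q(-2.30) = 1.40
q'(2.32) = -0.49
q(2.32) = 0.77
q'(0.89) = -0.24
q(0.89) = 1.37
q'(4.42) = -0.13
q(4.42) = 0.14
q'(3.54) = -0.26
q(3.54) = 0.30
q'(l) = (-2.52*exp(l) - 3.73)*(0.42*exp(2*l) + 1.33*exp(l))/(-0.21*exp(2*l) - 1.33*exp(l) - 2.7)^2 - 2.52*exp(l)/(-0.21*exp(2*l) - 1.33*exp(l) - 2.7)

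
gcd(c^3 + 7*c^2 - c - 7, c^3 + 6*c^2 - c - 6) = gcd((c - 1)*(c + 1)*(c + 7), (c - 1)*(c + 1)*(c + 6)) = c^2 - 1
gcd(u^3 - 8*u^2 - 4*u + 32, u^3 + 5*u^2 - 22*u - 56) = u + 2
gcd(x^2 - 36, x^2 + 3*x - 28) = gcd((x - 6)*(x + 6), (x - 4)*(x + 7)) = 1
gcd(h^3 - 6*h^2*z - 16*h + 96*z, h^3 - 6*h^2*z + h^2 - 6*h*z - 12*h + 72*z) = -h^2 + 6*h*z - 4*h + 24*z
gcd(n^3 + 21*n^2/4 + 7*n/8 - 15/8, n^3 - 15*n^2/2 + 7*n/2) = n - 1/2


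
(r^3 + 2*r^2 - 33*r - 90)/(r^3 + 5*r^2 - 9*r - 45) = (r - 6)/(r - 3)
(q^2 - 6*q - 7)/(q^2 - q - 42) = (q + 1)/(q + 6)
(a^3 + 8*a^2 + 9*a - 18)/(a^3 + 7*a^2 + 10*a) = (a^3 + 8*a^2 + 9*a - 18)/(a*(a^2 + 7*a + 10))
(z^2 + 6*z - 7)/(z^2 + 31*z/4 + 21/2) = 4*(z^2 + 6*z - 7)/(4*z^2 + 31*z + 42)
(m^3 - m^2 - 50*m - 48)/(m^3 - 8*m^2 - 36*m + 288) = (m + 1)/(m - 6)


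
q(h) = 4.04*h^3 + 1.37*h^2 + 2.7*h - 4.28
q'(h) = 12.12*h^2 + 2.74*h + 2.7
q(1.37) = 12.38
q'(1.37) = 29.20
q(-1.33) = -14.95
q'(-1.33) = 20.49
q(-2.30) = -52.40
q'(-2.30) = 60.51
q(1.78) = 27.65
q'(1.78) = 45.98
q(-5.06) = -506.26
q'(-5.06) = 299.15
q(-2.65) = -77.00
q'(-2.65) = 80.55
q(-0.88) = -8.35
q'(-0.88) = 9.67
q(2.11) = 45.47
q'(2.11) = 62.44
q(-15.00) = -13371.53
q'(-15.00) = 2688.60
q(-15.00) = -13371.53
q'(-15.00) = 2688.60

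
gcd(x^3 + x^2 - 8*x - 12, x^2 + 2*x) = x + 2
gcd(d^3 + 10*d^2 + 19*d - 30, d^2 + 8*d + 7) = 1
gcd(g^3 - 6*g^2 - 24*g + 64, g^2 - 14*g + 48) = g - 8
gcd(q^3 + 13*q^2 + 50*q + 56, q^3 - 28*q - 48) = q^2 + 6*q + 8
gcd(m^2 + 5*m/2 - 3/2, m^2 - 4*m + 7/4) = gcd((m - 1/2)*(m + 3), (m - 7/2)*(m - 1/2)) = m - 1/2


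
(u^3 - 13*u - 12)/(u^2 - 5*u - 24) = (u^2 - 3*u - 4)/(u - 8)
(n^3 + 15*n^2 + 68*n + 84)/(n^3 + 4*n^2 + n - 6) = (n^2 + 13*n + 42)/(n^2 + 2*n - 3)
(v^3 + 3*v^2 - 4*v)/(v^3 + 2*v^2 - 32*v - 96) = v*(v - 1)/(v^2 - 2*v - 24)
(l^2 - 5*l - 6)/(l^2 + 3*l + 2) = (l - 6)/(l + 2)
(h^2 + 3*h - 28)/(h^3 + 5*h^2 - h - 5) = (h^2 + 3*h - 28)/(h^3 + 5*h^2 - h - 5)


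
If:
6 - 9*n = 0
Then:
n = 2/3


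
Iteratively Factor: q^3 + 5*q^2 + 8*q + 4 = (q + 2)*(q^2 + 3*q + 2) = (q + 2)^2*(q + 1)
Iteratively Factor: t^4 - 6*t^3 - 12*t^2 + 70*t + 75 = (t - 5)*(t^3 - t^2 - 17*t - 15) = (t - 5)*(t + 1)*(t^2 - 2*t - 15) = (t - 5)^2*(t + 1)*(t + 3)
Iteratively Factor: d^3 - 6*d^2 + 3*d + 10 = (d - 5)*(d^2 - d - 2) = (d - 5)*(d + 1)*(d - 2)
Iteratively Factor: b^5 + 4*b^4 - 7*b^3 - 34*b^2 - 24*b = (b + 1)*(b^4 + 3*b^3 - 10*b^2 - 24*b) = (b + 1)*(b + 2)*(b^3 + b^2 - 12*b) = (b + 1)*(b + 2)*(b + 4)*(b^2 - 3*b) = (b - 3)*(b + 1)*(b + 2)*(b + 4)*(b)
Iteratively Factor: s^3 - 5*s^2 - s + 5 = (s - 5)*(s^2 - 1) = (s - 5)*(s + 1)*(s - 1)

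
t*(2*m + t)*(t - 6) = 2*m*t^2 - 12*m*t + t^3 - 6*t^2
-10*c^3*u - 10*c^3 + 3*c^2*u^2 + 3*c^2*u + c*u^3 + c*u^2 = (-2*c + u)*(5*c + u)*(c*u + c)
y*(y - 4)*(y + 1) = y^3 - 3*y^2 - 4*y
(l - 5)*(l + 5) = l^2 - 25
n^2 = n^2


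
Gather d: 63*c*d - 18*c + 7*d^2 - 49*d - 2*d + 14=-18*c + 7*d^2 + d*(63*c - 51) + 14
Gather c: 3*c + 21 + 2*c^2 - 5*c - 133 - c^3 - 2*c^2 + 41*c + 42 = -c^3 + 39*c - 70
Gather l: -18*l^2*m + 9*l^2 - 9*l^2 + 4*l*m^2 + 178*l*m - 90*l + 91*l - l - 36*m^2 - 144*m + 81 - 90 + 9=-18*l^2*m + l*(4*m^2 + 178*m) - 36*m^2 - 144*m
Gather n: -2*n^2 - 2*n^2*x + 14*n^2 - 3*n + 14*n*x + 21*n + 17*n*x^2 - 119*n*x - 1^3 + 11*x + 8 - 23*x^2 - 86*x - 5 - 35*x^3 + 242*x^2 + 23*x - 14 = n^2*(12 - 2*x) + n*(17*x^2 - 105*x + 18) - 35*x^3 + 219*x^2 - 52*x - 12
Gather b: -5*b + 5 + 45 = 50 - 5*b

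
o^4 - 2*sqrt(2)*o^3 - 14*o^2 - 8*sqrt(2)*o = o*(o - 4*sqrt(2))*(o + sqrt(2))^2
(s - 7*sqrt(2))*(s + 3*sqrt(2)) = s^2 - 4*sqrt(2)*s - 42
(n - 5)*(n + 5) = n^2 - 25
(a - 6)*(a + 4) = a^2 - 2*a - 24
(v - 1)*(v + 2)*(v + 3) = v^3 + 4*v^2 + v - 6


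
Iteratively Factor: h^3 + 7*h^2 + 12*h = (h + 3)*(h^2 + 4*h) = h*(h + 3)*(h + 4)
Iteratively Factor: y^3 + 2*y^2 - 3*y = (y - 1)*(y^2 + 3*y) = (y - 1)*(y + 3)*(y)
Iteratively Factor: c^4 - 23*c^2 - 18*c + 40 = (c + 2)*(c^3 - 2*c^2 - 19*c + 20) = (c - 1)*(c + 2)*(c^2 - c - 20) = (c - 1)*(c + 2)*(c + 4)*(c - 5)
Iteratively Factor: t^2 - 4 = (t - 2)*(t + 2)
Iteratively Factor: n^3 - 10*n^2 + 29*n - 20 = (n - 5)*(n^2 - 5*n + 4) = (n - 5)*(n - 4)*(n - 1)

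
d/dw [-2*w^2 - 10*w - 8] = -4*w - 10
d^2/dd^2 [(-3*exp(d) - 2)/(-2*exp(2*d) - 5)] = (12*exp(4*d) + 32*exp(3*d) - 180*exp(2*d) - 80*exp(d) + 75)*exp(d)/(8*exp(6*d) + 60*exp(4*d) + 150*exp(2*d) + 125)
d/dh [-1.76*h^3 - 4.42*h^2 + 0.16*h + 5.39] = -5.28*h^2 - 8.84*h + 0.16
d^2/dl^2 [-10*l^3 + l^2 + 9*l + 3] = 2 - 60*l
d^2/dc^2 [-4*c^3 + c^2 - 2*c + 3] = 2 - 24*c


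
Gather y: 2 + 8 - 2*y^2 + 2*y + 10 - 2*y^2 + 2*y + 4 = -4*y^2 + 4*y + 24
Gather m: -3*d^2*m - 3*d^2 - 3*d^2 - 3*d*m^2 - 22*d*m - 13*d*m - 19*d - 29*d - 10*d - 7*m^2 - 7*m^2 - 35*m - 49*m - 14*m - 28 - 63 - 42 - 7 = -6*d^2 - 58*d + m^2*(-3*d - 14) + m*(-3*d^2 - 35*d - 98) - 140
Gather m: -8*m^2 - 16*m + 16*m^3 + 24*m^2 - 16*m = 16*m^3 + 16*m^2 - 32*m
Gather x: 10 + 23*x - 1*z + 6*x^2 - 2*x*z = 6*x^2 + x*(23 - 2*z) - z + 10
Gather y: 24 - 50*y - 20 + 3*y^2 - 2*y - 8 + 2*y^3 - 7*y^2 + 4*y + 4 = 2*y^3 - 4*y^2 - 48*y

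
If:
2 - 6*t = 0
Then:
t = 1/3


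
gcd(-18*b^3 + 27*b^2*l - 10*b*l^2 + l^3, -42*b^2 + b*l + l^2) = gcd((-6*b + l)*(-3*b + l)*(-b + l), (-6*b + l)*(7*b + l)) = 6*b - l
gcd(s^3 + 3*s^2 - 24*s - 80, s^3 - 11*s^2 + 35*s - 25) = s - 5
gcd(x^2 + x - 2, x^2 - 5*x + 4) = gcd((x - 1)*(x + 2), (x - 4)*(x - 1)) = x - 1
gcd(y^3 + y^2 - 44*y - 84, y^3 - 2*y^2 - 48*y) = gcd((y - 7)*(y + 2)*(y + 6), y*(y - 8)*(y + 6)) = y + 6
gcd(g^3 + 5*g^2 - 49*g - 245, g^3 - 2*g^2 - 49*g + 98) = g^2 - 49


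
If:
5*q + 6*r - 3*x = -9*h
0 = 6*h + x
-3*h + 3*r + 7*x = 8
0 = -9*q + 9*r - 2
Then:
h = -127/864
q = 23/96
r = 133/288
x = 127/144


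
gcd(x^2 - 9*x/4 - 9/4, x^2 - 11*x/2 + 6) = 1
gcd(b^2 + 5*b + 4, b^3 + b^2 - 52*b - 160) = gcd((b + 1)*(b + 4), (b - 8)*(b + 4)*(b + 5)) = b + 4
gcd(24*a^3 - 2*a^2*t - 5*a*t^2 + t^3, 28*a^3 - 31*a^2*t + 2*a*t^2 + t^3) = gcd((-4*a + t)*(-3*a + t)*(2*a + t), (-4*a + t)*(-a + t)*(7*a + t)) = -4*a + t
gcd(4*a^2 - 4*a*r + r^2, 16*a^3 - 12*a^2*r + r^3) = 4*a^2 - 4*a*r + r^2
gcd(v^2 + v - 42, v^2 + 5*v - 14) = v + 7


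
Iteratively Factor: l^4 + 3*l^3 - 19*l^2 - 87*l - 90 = (l + 3)*(l^3 - 19*l - 30) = (l + 3)^2*(l^2 - 3*l - 10) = (l + 2)*(l + 3)^2*(l - 5)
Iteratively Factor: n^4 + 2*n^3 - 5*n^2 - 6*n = (n)*(n^3 + 2*n^2 - 5*n - 6) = n*(n + 1)*(n^2 + n - 6) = n*(n + 1)*(n + 3)*(n - 2)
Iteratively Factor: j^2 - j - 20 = (j + 4)*(j - 5)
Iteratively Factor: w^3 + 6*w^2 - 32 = (w - 2)*(w^2 + 8*w + 16) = (w - 2)*(w + 4)*(w + 4)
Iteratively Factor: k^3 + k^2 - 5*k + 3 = (k + 3)*(k^2 - 2*k + 1) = (k - 1)*(k + 3)*(k - 1)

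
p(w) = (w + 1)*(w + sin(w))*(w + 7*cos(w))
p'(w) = (1 - 7*sin(w))*(w + 1)*(w + sin(w)) + (w + 1)*(w + 7*cos(w))*(cos(w) + 1) + (w + sin(w))*(w + 7*cos(w)) = -(w + 1)*(w + sin(w))*(7*sin(w) - 1) + (w + 1)*(w + 7*cos(w))*(cos(w) + 1) + (w + sin(w))*(w + 7*cos(w))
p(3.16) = -50.17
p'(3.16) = 2.69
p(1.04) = 17.79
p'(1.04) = 3.26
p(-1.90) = -10.66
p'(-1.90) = 33.92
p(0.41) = 7.79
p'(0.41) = 21.94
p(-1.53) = -1.67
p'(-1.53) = 14.55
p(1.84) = -0.17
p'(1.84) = -45.88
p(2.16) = -16.35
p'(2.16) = -53.16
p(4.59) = 75.12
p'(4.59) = 191.60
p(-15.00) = -4451.72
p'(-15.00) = 1602.81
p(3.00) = -49.38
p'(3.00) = -12.35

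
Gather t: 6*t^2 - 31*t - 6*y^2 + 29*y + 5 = 6*t^2 - 31*t - 6*y^2 + 29*y + 5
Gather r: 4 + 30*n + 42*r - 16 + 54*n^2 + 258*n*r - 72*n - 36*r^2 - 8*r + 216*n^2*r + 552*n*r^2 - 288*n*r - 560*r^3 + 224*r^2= 54*n^2 - 42*n - 560*r^3 + r^2*(552*n + 188) + r*(216*n^2 - 30*n + 34) - 12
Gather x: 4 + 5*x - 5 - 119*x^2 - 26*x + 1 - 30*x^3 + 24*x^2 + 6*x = -30*x^3 - 95*x^2 - 15*x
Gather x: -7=-7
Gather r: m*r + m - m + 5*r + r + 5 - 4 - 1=r*(m + 6)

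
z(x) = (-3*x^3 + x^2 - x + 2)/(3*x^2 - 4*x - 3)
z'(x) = (4 - 6*x)*(-3*x^3 + x^2 - x + 2)/(3*x^2 - 4*x - 3)^2 + (-9*x^2 + 2*x - 1)/(3*x^2 - 4*x - 3) = (-9*x^4 + 24*x^3 + 26*x^2 - 18*x + 11)/(9*x^4 - 24*x^3 - 2*x^2 + 24*x + 9)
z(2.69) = -6.52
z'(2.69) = 2.32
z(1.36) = 1.75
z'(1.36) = 7.68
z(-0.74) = 2.81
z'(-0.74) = 10.17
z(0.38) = -0.39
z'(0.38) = 0.54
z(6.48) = -8.02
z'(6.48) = -0.89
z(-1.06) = 1.68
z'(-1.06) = 0.91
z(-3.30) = 2.89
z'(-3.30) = -0.86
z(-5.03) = 4.45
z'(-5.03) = -0.93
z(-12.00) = 11.20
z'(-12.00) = -0.99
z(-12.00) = 11.20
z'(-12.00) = -0.99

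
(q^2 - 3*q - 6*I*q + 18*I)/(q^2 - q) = (q^2 - 3*q - 6*I*q + 18*I)/(q*(q - 1))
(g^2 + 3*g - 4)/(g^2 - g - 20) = (g - 1)/(g - 5)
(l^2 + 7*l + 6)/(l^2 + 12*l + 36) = (l + 1)/(l + 6)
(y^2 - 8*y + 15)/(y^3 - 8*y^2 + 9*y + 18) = (y - 5)/(y^2 - 5*y - 6)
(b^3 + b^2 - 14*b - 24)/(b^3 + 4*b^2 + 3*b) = (b^2 - 2*b - 8)/(b*(b + 1))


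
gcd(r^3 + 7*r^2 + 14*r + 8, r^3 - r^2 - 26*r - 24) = r^2 + 5*r + 4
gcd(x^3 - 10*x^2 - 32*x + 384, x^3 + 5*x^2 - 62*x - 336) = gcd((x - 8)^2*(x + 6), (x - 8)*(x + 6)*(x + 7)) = x^2 - 2*x - 48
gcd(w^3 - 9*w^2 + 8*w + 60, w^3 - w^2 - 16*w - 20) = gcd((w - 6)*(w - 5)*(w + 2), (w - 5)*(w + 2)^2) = w^2 - 3*w - 10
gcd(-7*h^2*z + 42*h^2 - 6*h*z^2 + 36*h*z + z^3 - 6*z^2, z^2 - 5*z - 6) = z - 6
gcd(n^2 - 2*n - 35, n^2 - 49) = n - 7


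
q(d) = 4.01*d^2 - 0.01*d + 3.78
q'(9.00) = 72.17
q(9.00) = 328.50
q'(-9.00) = -72.19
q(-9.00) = 328.68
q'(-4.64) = -37.22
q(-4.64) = 90.16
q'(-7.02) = -56.31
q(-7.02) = 201.46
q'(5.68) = 45.54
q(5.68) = 133.10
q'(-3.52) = -28.24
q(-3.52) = 53.50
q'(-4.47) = -35.86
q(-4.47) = 83.95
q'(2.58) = 20.68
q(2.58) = 30.45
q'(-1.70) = -13.64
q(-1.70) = 15.39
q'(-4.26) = -34.18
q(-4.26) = 76.59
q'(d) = 8.02*d - 0.01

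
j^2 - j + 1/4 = (j - 1/2)^2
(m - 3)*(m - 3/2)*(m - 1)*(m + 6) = m^4 + m^3/2 - 24*m^2 + 99*m/2 - 27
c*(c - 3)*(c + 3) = c^3 - 9*c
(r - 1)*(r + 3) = r^2 + 2*r - 3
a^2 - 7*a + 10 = (a - 5)*(a - 2)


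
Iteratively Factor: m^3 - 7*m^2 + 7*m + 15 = (m + 1)*(m^2 - 8*m + 15) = (m - 5)*(m + 1)*(m - 3)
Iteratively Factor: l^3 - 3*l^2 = (l)*(l^2 - 3*l) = l*(l - 3)*(l)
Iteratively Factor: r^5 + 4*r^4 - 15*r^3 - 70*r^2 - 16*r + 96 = (r + 3)*(r^4 + r^3 - 18*r^2 - 16*r + 32) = (r + 3)*(r + 4)*(r^3 - 3*r^2 - 6*r + 8) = (r + 2)*(r + 3)*(r + 4)*(r^2 - 5*r + 4) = (r - 1)*(r + 2)*(r + 3)*(r + 4)*(r - 4)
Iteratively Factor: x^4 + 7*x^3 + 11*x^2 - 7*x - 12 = (x + 1)*(x^3 + 6*x^2 + 5*x - 12) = (x + 1)*(x + 3)*(x^2 + 3*x - 4) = (x - 1)*(x + 1)*(x + 3)*(x + 4)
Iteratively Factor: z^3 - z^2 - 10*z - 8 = (z - 4)*(z^2 + 3*z + 2) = (z - 4)*(z + 2)*(z + 1)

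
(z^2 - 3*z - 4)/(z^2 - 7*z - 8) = (z - 4)/(z - 8)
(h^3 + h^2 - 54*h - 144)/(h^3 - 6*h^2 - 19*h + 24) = (h + 6)/(h - 1)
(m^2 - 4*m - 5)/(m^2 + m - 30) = (m + 1)/(m + 6)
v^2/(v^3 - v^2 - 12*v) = v/(v^2 - v - 12)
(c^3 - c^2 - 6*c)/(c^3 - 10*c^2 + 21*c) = (c + 2)/(c - 7)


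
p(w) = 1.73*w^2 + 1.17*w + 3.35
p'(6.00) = 21.93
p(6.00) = 72.65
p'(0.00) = 1.17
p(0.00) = 3.35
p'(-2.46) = -7.34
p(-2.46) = 10.94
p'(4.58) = 17.02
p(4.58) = 45.00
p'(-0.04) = 1.03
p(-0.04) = 3.31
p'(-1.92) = -5.47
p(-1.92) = 7.48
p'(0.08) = 1.45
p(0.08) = 3.45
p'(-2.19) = -6.41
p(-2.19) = 9.08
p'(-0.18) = 0.55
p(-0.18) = 3.20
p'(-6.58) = -21.60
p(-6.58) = 70.55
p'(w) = 3.46*w + 1.17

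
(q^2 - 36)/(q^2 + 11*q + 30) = (q - 6)/(q + 5)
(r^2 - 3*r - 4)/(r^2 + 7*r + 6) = (r - 4)/(r + 6)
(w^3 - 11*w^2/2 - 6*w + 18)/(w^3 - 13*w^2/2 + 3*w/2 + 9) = (w + 2)/(w + 1)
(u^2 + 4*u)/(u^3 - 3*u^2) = (u + 4)/(u*(u - 3))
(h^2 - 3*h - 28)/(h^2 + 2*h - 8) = (h - 7)/(h - 2)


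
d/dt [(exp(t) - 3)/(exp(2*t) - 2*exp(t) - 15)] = (2*(1 - exp(t))*(exp(t) - 3) + exp(2*t) - 2*exp(t) - 15)*exp(t)/(-exp(2*t) + 2*exp(t) + 15)^2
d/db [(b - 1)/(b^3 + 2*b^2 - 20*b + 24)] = (-2*b^2 - 3*b - 2)/(b^5 + 6*b^4 - 24*b^3 - 80*b^2 + 336*b - 288)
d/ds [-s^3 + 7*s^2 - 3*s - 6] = -3*s^2 + 14*s - 3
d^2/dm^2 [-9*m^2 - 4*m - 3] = -18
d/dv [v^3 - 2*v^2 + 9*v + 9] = 3*v^2 - 4*v + 9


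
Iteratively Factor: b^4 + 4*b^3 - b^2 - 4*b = (b + 4)*(b^3 - b) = b*(b + 4)*(b^2 - 1) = b*(b + 1)*(b + 4)*(b - 1)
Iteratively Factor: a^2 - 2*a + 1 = (a - 1)*(a - 1)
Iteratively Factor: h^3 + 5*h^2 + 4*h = (h + 1)*(h^2 + 4*h) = h*(h + 1)*(h + 4)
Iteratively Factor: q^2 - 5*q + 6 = (q - 3)*(q - 2)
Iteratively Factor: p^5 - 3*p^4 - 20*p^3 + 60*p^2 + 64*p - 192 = (p + 2)*(p^4 - 5*p^3 - 10*p^2 + 80*p - 96) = (p - 3)*(p + 2)*(p^3 - 2*p^2 - 16*p + 32) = (p - 3)*(p + 2)*(p + 4)*(p^2 - 6*p + 8) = (p - 3)*(p - 2)*(p + 2)*(p + 4)*(p - 4)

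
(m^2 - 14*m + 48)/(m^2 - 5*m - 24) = (m - 6)/(m + 3)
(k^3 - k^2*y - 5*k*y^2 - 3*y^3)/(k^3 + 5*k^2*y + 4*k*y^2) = (k^2 - 2*k*y - 3*y^2)/(k*(k + 4*y))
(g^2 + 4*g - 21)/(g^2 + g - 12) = (g + 7)/(g + 4)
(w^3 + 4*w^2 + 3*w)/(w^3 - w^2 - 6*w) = (w^2 + 4*w + 3)/(w^2 - w - 6)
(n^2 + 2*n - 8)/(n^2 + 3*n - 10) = (n + 4)/(n + 5)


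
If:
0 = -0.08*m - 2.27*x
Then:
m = -28.375*x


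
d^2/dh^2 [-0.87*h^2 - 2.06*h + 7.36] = -1.74000000000000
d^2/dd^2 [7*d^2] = 14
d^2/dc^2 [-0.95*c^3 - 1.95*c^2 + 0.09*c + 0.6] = -5.7*c - 3.9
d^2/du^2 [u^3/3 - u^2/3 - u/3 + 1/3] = 2*u - 2/3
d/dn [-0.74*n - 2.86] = -0.740000000000000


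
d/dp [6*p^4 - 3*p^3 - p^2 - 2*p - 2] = 24*p^3 - 9*p^2 - 2*p - 2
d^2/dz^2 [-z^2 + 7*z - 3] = -2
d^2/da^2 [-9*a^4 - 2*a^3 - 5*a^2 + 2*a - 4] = -108*a^2 - 12*a - 10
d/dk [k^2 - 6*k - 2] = 2*k - 6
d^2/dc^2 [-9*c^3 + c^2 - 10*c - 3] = 2 - 54*c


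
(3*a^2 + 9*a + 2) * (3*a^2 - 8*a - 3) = 9*a^4 + 3*a^3 - 75*a^2 - 43*a - 6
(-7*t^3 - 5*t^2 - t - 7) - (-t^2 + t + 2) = -7*t^3 - 4*t^2 - 2*t - 9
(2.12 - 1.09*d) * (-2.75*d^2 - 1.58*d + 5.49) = 2.9975*d^3 - 4.1078*d^2 - 9.3337*d + 11.6388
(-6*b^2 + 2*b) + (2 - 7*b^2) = -13*b^2 + 2*b + 2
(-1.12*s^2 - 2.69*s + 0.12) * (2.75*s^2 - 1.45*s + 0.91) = -3.08*s^4 - 5.7735*s^3 + 3.2113*s^2 - 2.6219*s + 0.1092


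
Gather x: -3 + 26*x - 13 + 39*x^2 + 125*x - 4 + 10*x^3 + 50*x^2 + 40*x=10*x^3 + 89*x^2 + 191*x - 20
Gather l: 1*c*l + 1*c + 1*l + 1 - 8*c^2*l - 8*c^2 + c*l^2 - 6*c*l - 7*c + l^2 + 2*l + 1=-8*c^2 - 6*c + l^2*(c + 1) + l*(-8*c^2 - 5*c + 3) + 2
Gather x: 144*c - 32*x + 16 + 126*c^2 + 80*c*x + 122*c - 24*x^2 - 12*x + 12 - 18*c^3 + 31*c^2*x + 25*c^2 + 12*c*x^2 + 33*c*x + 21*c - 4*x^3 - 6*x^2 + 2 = -18*c^3 + 151*c^2 + 287*c - 4*x^3 + x^2*(12*c - 30) + x*(31*c^2 + 113*c - 44) + 30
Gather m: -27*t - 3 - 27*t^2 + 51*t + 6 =-27*t^2 + 24*t + 3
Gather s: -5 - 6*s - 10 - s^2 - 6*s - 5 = -s^2 - 12*s - 20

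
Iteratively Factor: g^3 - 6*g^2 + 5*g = (g - 5)*(g^2 - g) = (g - 5)*(g - 1)*(g)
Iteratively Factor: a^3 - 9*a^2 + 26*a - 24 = (a - 3)*(a^2 - 6*a + 8) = (a - 4)*(a - 3)*(a - 2)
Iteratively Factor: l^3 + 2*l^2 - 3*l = (l + 3)*(l^2 - l) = (l - 1)*(l + 3)*(l)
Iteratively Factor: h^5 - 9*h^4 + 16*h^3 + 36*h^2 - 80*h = (h)*(h^4 - 9*h^3 + 16*h^2 + 36*h - 80) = h*(h - 4)*(h^3 - 5*h^2 - 4*h + 20) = h*(h - 4)*(h + 2)*(h^2 - 7*h + 10) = h*(h - 4)*(h - 2)*(h + 2)*(h - 5)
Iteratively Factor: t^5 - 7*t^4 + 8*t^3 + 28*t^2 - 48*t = (t - 3)*(t^4 - 4*t^3 - 4*t^2 + 16*t) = t*(t - 3)*(t^3 - 4*t^2 - 4*t + 16) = t*(t - 4)*(t - 3)*(t^2 - 4) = t*(t - 4)*(t - 3)*(t + 2)*(t - 2)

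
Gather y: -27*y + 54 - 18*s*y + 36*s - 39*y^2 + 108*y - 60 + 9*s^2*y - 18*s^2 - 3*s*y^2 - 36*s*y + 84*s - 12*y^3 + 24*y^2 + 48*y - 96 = -18*s^2 + 120*s - 12*y^3 + y^2*(-3*s - 15) + y*(9*s^2 - 54*s + 129) - 102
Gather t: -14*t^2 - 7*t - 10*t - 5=-14*t^2 - 17*t - 5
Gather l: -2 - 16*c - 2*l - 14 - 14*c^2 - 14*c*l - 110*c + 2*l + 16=-14*c^2 - 14*c*l - 126*c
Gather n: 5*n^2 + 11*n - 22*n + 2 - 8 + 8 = 5*n^2 - 11*n + 2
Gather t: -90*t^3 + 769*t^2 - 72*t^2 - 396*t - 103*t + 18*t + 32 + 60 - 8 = -90*t^3 + 697*t^2 - 481*t + 84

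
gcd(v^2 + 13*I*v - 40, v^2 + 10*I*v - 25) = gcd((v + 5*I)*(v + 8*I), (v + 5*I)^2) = v + 5*I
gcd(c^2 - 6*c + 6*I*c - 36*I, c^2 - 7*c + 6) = c - 6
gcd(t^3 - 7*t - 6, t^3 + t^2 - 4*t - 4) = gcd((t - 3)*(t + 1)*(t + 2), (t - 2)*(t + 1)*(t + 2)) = t^2 + 3*t + 2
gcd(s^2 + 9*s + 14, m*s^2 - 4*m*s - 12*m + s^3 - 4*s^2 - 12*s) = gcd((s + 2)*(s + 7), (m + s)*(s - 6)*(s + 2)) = s + 2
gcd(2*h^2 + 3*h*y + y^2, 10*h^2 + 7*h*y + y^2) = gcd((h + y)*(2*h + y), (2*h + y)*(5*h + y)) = 2*h + y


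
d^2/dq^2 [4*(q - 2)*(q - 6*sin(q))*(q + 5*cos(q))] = 24*q^2*sin(q) - 20*q^2*cos(q) - 128*q*sin(q) + 240*q*sin(2*q) - 56*q*cos(q) + 24*q + 32*sin(q) - 480*sin(2*q) + 136*cos(q) - 240*cos(2*q) - 16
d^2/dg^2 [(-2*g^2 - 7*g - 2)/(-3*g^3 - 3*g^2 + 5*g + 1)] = 2*(18*g^6 + 189*g^5 + 387*g^4 + 384*g^3 + 108*g^2 - 9*g + 23)/(27*g^9 + 81*g^8 - 54*g^7 - 270*g^6 + 36*g^5 + 288*g^4 - 26*g^3 - 66*g^2 - 15*g - 1)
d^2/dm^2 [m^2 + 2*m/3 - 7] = 2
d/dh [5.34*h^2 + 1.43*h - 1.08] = 10.68*h + 1.43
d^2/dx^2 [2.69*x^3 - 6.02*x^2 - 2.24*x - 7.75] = 16.14*x - 12.04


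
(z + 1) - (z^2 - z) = -z^2 + 2*z + 1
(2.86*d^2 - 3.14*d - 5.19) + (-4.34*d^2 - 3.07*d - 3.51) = -1.48*d^2 - 6.21*d - 8.7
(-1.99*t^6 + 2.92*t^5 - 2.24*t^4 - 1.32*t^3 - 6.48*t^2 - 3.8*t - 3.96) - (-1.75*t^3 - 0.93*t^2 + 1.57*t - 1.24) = -1.99*t^6 + 2.92*t^5 - 2.24*t^4 + 0.43*t^3 - 5.55*t^2 - 5.37*t - 2.72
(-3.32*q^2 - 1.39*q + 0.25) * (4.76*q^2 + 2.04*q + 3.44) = -15.8032*q^4 - 13.3892*q^3 - 13.0664*q^2 - 4.2716*q + 0.86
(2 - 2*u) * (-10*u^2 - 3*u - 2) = 20*u^3 - 14*u^2 - 2*u - 4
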